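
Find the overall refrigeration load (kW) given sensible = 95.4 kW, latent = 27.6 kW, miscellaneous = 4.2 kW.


Q_total = Q_s + Q_l + Q_misc
Q_total = 95.4 + 27.6 + 4.2
Q_total = 127.2 kW

127.2


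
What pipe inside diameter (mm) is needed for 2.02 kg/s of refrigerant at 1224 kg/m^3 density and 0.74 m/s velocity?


A = m_dot / (rho * v) = 2.02 / (1224 * 0.74) = 0.002230171348 m^2
d = sqrt(4*A/pi) * 1000
d = 53.3 mm

53.3


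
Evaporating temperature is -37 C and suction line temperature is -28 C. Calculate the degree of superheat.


Superheat = T_suction - T_evap
Superheat = -28 - (-37)
Superheat = 9 K

9


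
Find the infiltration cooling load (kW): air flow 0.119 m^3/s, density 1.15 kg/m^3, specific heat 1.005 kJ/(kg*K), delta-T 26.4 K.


Q = V_dot * rho * cp * dT
Q = 0.119 * 1.15 * 1.005 * 26.4
Q = 3.631 kW

3.631


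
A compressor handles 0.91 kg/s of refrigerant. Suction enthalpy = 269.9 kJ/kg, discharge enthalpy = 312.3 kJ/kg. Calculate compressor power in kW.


dh = 312.3 - 269.9 = 42.4 kJ/kg
W = m_dot * dh = 0.91 * 42.4 = 38.58 kW

38.58


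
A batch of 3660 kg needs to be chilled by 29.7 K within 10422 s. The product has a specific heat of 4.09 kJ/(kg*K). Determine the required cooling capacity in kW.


Q = m * cp * dT / t
Q = 3660 * 4.09 * 29.7 / 10422
Q = 42.659 kW

42.659


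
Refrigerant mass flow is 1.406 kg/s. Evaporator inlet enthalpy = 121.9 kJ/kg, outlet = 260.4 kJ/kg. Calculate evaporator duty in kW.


dh = 260.4 - 121.9 = 138.5 kJ/kg
Q_evap = m_dot * dh = 1.406 * 138.5
Q_evap = 194.73 kW

194.73


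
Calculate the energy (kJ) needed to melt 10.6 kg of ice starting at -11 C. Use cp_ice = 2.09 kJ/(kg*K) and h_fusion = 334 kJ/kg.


Sensible heat = cp * dT = 2.09 * 11 = 22.99 kJ/kg
Total per kg = 22.99 + 334 = 356.99 kJ/kg
Q = m * total = 10.6 * 356.99
Q = 3784.1 kJ

3784.1


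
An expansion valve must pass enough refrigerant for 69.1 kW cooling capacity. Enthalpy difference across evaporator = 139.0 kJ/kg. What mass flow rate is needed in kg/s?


m_dot = Q / dh
m_dot = 69.1 / 139.0
m_dot = 0.4971 kg/s

0.4971


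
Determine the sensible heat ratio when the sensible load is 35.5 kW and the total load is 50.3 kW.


SHR = Q_sensible / Q_total
SHR = 35.5 / 50.3
SHR = 0.706

0.706


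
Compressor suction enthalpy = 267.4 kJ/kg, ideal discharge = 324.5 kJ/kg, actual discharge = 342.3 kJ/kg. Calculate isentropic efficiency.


dh_ideal = 324.5 - 267.4 = 57.1 kJ/kg
dh_actual = 342.3 - 267.4 = 74.9 kJ/kg
eta_s = dh_ideal / dh_actual = 57.1 / 74.9
eta_s = 0.7623

0.7623


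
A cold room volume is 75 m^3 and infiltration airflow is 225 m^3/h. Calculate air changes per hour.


ACH = flow / volume
ACH = 225 / 75
ACH = 3.0

3.0


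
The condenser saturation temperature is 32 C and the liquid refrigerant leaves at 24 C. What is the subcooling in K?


Subcooling = T_cond - T_liquid
Subcooling = 32 - 24
Subcooling = 8 K

8


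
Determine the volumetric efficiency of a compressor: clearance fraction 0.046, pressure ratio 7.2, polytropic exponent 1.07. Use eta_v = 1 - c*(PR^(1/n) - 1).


PR^(1/n) = 7.2^(1/1.07) = 6.32769188
eta_v = 1 - 0.046 * (6.32769188 - 1)
eta_v = 0.7549

0.7549


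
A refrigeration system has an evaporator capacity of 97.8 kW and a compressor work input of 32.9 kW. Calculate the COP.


COP = Q_evap / W
COP = 97.8 / 32.9
COP = 2.973

2.973


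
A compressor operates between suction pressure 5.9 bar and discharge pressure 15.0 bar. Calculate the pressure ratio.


PR = P_high / P_low
PR = 15.0 / 5.9
PR = 2.542

2.542


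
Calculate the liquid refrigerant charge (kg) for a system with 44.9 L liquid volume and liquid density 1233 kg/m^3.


Charge = V * rho / 1000
Charge = 44.9 * 1233 / 1000
Charge = 55.36 kg

55.36


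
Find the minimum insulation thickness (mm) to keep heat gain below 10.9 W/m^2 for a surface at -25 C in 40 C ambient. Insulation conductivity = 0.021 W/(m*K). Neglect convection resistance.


dT = 40 - (-25) = 65 K
thickness = k * dT / q_max * 1000
thickness = 0.021 * 65 / 10.9 * 1000
thickness = 125.2 mm

125.2


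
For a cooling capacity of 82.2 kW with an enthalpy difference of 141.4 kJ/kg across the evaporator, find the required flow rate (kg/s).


m_dot = Q / dh
m_dot = 82.2 / 141.4
m_dot = 0.5813 kg/s

0.5813


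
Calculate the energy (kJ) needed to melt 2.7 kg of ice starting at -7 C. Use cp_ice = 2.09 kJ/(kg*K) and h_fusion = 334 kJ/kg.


Sensible heat = cp * dT = 2.09 * 7 = 14.63 kJ/kg
Total per kg = 14.63 + 334 = 348.63 kJ/kg
Q = m * total = 2.7 * 348.63
Q = 941.3 kJ

941.3


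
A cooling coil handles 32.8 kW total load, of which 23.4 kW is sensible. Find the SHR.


SHR = Q_sensible / Q_total
SHR = 23.4 / 32.8
SHR = 0.713

0.713


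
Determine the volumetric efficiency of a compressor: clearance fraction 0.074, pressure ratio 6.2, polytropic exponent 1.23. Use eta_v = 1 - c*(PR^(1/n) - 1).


PR^(1/n) = 6.2^(1/1.23) = 4.4077899
eta_v = 1 - 0.074 * (4.4077899 - 1)
eta_v = 0.7478

0.7478


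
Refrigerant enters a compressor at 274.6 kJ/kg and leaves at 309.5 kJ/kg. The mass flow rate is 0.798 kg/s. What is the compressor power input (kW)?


dh = 309.5 - 274.6 = 34.9 kJ/kg
W = m_dot * dh = 0.798 * 34.9 = 27.85 kW

27.85


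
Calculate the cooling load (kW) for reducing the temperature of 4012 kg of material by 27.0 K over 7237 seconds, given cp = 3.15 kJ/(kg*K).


Q = m * cp * dT / t
Q = 4012 * 3.15 * 27.0 / 7237
Q = 47.149 kW

47.149


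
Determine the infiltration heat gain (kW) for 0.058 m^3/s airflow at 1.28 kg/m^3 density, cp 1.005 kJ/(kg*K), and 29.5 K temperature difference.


Q = V_dot * rho * cp * dT
Q = 0.058 * 1.28 * 1.005 * 29.5
Q = 2.201 kW

2.201


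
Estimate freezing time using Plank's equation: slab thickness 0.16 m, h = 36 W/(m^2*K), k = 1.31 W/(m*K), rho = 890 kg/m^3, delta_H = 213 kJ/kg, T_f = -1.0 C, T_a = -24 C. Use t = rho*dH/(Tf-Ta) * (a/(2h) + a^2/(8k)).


dT = -1.0 - (-24) = 23.0 K
term1 = a/(2h) = 0.16/(2*36) = 0.002222222222
term2 = a^2/(8k) = 0.16^2/(8*1.31) = 0.002442748092
t = rho*dH*1000/dT * (term1 + term2)
t = 890*213*1000/23.0 * (0.002222222222 + 0.002442748092)
t = 38449 s

38449


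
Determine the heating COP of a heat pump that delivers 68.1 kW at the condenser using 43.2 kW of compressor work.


COP_hp = Q_cond / W
COP_hp = 68.1 / 43.2
COP_hp = 1.576

1.576


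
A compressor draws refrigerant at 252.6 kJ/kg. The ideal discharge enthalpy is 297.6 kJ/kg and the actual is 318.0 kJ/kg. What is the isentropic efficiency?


dh_ideal = 297.6 - 252.6 = 45.0 kJ/kg
dh_actual = 318.0 - 252.6 = 65.4 kJ/kg
eta_s = dh_ideal / dh_actual = 45.0 / 65.4
eta_s = 0.6881

0.6881


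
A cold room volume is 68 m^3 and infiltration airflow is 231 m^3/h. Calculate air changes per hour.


ACH = flow / volume
ACH = 231 / 68
ACH = 3.397

3.397


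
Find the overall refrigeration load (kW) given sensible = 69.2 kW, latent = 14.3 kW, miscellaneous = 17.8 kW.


Q_total = Q_s + Q_l + Q_misc
Q_total = 69.2 + 14.3 + 17.8
Q_total = 101.3 kW

101.3


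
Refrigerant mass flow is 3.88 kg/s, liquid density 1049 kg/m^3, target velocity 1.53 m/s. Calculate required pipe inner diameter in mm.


A = m_dot / (rho * v) = 3.88 / (1049 * 1.53) = 0.00241749067 m^2
d = sqrt(4*A/pi) * 1000
d = 55.5 mm

55.5


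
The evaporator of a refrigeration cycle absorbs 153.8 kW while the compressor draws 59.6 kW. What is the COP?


COP = Q_evap / W
COP = 153.8 / 59.6
COP = 2.581

2.581


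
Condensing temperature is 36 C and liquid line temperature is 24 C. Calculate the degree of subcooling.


Subcooling = T_cond - T_liquid
Subcooling = 36 - 24
Subcooling = 12 K

12


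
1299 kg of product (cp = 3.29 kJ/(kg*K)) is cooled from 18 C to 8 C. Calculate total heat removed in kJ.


dT = 18 - (8) = 10 K
Q = m * cp * dT = 1299 * 3.29 * 10
Q = 42737 kJ

42737


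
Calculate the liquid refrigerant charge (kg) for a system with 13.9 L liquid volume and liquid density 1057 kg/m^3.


Charge = V * rho / 1000
Charge = 13.9 * 1057 / 1000
Charge = 14.69 kg

14.69


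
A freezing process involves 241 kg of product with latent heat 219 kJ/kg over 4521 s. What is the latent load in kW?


Q_lat = m * h_fg / t
Q_lat = 241 * 219 / 4521
Q_lat = 11.67 kW

11.67


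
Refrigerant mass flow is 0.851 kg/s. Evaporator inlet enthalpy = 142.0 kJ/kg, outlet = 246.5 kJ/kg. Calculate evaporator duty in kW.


dh = 246.5 - 142.0 = 104.5 kJ/kg
Q_evap = m_dot * dh = 0.851 * 104.5
Q_evap = 88.93 kW

88.93


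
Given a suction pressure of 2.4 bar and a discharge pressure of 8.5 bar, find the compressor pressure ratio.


PR = P_high / P_low
PR = 8.5 / 2.4
PR = 3.542

3.542


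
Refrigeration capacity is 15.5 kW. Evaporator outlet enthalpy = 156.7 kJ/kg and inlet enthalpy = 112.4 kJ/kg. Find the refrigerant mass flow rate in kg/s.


dh = 156.7 - 112.4 = 44.3 kJ/kg
m_dot = Q / dh = 15.5 / 44.3 = 0.3499 kg/s

0.3499


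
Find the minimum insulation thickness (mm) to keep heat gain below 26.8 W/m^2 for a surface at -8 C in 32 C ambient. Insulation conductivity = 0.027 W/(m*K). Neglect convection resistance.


dT = 32 - (-8) = 40 K
thickness = k * dT / q_max * 1000
thickness = 0.027 * 40 / 26.8 * 1000
thickness = 40.3 mm

40.3


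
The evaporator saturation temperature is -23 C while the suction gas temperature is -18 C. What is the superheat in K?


Superheat = T_suction - T_evap
Superheat = -18 - (-23)
Superheat = 5 K

5


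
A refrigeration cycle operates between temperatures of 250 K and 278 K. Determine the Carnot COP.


dT = 278 - 250 = 28 K
COP_carnot = T_cold / dT = 250 / 28
COP_carnot = 8.929

8.929


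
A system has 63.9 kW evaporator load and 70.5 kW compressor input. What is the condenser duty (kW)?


Q_cond = Q_evap + W
Q_cond = 63.9 + 70.5
Q_cond = 134.4 kW

134.4


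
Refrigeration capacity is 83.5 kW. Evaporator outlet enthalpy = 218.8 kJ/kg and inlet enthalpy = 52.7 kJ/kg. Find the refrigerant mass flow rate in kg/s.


dh = 218.8 - 52.7 = 166.1 kJ/kg
m_dot = Q / dh = 83.5 / 166.1 = 0.5027 kg/s

0.5027


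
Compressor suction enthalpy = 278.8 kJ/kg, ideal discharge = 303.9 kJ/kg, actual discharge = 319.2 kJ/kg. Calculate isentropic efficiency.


dh_ideal = 303.9 - 278.8 = 25.1 kJ/kg
dh_actual = 319.2 - 278.8 = 40.4 kJ/kg
eta_s = dh_ideal / dh_actual = 25.1 / 40.4
eta_s = 0.6213

0.6213


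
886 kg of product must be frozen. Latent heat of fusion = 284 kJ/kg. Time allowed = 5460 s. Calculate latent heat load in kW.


Q_lat = m * h_fg / t
Q_lat = 886 * 284 / 5460
Q_lat = 46.08 kW

46.08


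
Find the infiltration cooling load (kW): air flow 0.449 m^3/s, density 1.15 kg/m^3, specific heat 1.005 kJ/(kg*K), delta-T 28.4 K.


Q = V_dot * rho * cp * dT
Q = 0.449 * 1.15 * 1.005 * 28.4
Q = 14.738 kW

14.738


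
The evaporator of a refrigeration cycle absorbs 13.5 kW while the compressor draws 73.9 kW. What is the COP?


COP = Q_evap / W
COP = 13.5 / 73.9
COP = 0.183

0.183


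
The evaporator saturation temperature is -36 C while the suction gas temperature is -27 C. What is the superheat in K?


Superheat = T_suction - T_evap
Superheat = -27 - (-36)
Superheat = 9 K

9


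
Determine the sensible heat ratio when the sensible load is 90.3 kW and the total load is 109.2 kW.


SHR = Q_sensible / Q_total
SHR = 90.3 / 109.2
SHR = 0.827

0.827


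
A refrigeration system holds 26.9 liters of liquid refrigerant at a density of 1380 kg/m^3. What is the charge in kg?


Charge = V * rho / 1000
Charge = 26.9 * 1380 / 1000
Charge = 37.12 kg

37.12


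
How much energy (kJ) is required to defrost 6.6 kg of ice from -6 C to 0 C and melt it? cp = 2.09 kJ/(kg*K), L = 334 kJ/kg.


Sensible heat = cp * dT = 2.09 * 6 = 12.54 kJ/kg
Total per kg = 12.54 + 334 = 346.54 kJ/kg
Q = m * total = 6.6 * 346.54
Q = 2287.2 kJ

2287.2


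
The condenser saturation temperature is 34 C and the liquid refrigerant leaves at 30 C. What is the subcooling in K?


Subcooling = T_cond - T_liquid
Subcooling = 34 - 30
Subcooling = 4 K

4


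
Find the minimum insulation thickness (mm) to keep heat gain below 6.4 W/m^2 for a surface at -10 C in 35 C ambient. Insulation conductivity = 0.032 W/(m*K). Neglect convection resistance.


dT = 35 - (-10) = 45 K
thickness = k * dT / q_max * 1000
thickness = 0.032 * 45 / 6.4 * 1000
thickness = 225.0 mm

225.0


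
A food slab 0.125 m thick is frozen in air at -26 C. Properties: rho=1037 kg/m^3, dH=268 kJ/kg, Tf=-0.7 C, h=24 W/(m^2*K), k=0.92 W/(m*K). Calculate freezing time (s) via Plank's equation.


dT = -0.7 - (-26) = 25.3 K
term1 = a/(2h) = 0.125/(2*24) = 0.002604166667
term2 = a^2/(8k) = 0.125^2/(8*0.92) = 0.002122961957
t = rho*dH*1000/dT * (term1 + term2)
t = 1037*268*1000/25.3 * (0.002604166667 + 0.002122961957)
t = 51927 s

51927


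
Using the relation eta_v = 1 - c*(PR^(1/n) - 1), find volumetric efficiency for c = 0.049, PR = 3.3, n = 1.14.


PR^(1/n) = 3.3^(1/1.14) = 2.84994704
eta_v = 1 - 0.049 * (2.84994704 - 1)
eta_v = 0.9094

0.9094


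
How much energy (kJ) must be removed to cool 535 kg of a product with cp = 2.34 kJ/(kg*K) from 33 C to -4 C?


dT = 33 - (-4) = 37 K
Q = m * cp * dT = 535 * 2.34 * 37
Q = 46320 kJ

46320


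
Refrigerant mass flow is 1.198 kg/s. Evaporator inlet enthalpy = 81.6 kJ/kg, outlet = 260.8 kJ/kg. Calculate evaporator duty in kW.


dh = 260.8 - 81.6 = 179.2 kJ/kg
Q_evap = m_dot * dh = 1.198 * 179.2
Q_evap = 214.68 kW

214.68


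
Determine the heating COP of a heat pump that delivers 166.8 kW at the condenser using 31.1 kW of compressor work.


COP_hp = Q_cond / W
COP_hp = 166.8 / 31.1
COP_hp = 5.363

5.363


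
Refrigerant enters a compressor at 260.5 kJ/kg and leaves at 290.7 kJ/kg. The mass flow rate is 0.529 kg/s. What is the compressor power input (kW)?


dh = 290.7 - 260.5 = 30.2 kJ/kg
W = m_dot * dh = 0.529 * 30.2 = 15.98 kW

15.98


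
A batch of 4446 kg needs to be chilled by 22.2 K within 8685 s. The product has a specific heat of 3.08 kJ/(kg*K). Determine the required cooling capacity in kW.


Q = m * cp * dT / t
Q = 4446 * 3.08 * 22.2 / 8685
Q = 35.003 kW

35.003


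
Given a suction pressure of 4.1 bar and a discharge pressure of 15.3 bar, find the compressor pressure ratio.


PR = P_high / P_low
PR = 15.3 / 4.1
PR = 3.732

3.732


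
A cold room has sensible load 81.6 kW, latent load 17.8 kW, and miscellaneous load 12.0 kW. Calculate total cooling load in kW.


Q_total = Q_s + Q_l + Q_misc
Q_total = 81.6 + 17.8 + 12.0
Q_total = 111.4 kW

111.4


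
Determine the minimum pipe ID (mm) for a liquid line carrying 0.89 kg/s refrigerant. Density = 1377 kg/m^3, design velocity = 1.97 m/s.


A = m_dot / (rho * v) = 0.89 / (1377 * 1.97) = 0.0003280876178 m^2
d = sqrt(4*A/pi) * 1000
d = 20.4 mm

20.4


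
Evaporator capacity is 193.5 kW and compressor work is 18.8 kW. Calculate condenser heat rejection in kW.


Q_cond = Q_evap + W
Q_cond = 193.5 + 18.8
Q_cond = 212.3 kW

212.3


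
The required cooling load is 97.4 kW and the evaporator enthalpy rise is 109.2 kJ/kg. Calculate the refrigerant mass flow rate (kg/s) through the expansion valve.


m_dot = Q / dh
m_dot = 97.4 / 109.2
m_dot = 0.8919 kg/s

0.8919


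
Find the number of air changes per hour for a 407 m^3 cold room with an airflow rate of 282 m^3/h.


ACH = flow / volume
ACH = 282 / 407
ACH = 0.693

0.693


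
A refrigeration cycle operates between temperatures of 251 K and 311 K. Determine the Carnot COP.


dT = 311 - 251 = 60 K
COP_carnot = T_cold / dT = 251 / 60
COP_carnot = 4.183

4.183


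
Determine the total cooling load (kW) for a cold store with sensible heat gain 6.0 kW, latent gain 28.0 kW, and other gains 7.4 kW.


Q_total = Q_s + Q_l + Q_misc
Q_total = 6.0 + 28.0 + 7.4
Q_total = 41.4 kW

41.4


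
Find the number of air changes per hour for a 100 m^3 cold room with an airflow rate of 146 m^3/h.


ACH = flow / volume
ACH = 146 / 100
ACH = 1.46

1.46


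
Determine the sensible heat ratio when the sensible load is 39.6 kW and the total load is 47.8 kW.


SHR = Q_sensible / Q_total
SHR = 39.6 / 47.8
SHR = 0.828

0.828


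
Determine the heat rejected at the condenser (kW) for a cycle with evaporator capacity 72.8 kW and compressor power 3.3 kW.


Q_cond = Q_evap + W
Q_cond = 72.8 + 3.3
Q_cond = 76.1 kW

76.1


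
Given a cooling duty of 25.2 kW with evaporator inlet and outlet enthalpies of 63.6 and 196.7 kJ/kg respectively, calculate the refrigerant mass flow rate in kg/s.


dh = 196.7 - 63.6 = 133.1 kJ/kg
m_dot = Q / dh = 25.2 / 133.1 = 0.1893 kg/s

0.1893


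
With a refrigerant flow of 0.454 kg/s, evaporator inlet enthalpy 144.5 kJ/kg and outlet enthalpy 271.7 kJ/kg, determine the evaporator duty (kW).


dh = 271.7 - 144.5 = 127.2 kJ/kg
Q_evap = m_dot * dh = 0.454 * 127.2
Q_evap = 57.75 kW

57.75


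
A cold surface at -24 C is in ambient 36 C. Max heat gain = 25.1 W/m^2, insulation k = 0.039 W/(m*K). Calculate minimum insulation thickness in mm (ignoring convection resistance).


dT = 36 - (-24) = 60 K
thickness = k * dT / q_max * 1000
thickness = 0.039 * 60 / 25.1 * 1000
thickness = 93.2 mm

93.2


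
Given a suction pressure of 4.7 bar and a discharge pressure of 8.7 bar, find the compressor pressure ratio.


PR = P_high / P_low
PR = 8.7 / 4.7
PR = 1.851

1.851


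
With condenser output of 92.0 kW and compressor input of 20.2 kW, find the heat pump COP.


COP_hp = Q_cond / W
COP_hp = 92.0 / 20.2
COP_hp = 4.554

4.554


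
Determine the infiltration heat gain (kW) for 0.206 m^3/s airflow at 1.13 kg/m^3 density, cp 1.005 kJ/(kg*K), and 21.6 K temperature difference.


Q = V_dot * rho * cp * dT
Q = 0.206 * 1.13 * 1.005 * 21.6
Q = 5.053 kW

5.053


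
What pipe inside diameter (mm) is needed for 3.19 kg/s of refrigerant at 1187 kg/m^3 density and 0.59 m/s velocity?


A = m_dot / (rho * v) = 3.19 / (1187 * 0.59) = 0.004554995502 m^2
d = sqrt(4*A/pi) * 1000
d = 76.2 mm

76.2


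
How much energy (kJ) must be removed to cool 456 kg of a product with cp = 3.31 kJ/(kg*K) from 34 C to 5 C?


dT = 34 - (5) = 29 K
Q = m * cp * dT = 456 * 3.31 * 29
Q = 43771 kJ

43771


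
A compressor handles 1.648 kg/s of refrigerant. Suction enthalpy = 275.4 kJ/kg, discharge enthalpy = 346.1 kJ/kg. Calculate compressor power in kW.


dh = 346.1 - 275.4 = 70.7 kJ/kg
W = m_dot * dh = 1.648 * 70.7 = 116.51 kW

116.51


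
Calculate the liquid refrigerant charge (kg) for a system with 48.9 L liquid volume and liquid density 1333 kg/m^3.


Charge = V * rho / 1000
Charge = 48.9 * 1333 / 1000
Charge = 65.18 kg

65.18


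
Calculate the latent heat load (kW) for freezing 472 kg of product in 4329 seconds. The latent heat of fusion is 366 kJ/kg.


Q_lat = m * h_fg / t
Q_lat = 472 * 366 / 4329
Q_lat = 39.91 kW

39.91


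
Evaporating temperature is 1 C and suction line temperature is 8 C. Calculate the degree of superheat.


Superheat = T_suction - T_evap
Superheat = 8 - (1)
Superheat = 7 K

7


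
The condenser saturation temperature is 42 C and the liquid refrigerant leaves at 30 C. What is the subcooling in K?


Subcooling = T_cond - T_liquid
Subcooling = 42 - 30
Subcooling = 12 K

12


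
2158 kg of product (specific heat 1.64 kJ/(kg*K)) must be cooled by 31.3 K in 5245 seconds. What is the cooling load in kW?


Q = m * cp * dT / t
Q = 2158 * 1.64 * 31.3 / 5245
Q = 21.12 kW

21.12


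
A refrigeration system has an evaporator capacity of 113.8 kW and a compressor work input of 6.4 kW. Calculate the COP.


COP = Q_evap / W
COP = 113.8 / 6.4
COP = 17.781

17.781


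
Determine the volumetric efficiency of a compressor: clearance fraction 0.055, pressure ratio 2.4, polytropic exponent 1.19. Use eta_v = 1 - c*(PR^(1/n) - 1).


PR^(1/n) = 2.4^(1/1.19) = 2.08691733
eta_v = 1 - 0.055 * (2.08691733 - 1)
eta_v = 0.9402

0.9402


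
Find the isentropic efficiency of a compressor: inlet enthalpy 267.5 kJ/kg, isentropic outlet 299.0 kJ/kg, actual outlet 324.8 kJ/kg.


dh_ideal = 299.0 - 267.5 = 31.5 kJ/kg
dh_actual = 324.8 - 267.5 = 57.3 kJ/kg
eta_s = dh_ideal / dh_actual = 31.5 / 57.3
eta_s = 0.5497

0.5497


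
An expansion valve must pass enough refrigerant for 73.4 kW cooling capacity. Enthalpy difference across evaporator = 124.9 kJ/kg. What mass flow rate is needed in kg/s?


m_dot = Q / dh
m_dot = 73.4 / 124.9
m_dot = 0.5877 kg/s

0.5877


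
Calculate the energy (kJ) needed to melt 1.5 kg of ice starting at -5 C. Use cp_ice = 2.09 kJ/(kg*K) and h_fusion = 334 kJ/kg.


Sensible heat = cp * dT = 2.09 * 5 = 10.45 kJ/kg
Total per kg = 10.45 + 334 = 344.45 kJ/kg
Q = m * total = 1.5 * 344.45
Q = 516.7 kJ

516.7


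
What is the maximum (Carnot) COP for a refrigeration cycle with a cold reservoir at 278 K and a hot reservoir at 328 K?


dT = 328 - 278 = 50 K
COP_carnot = T_cold / dT = 278 / 50
COP_carnot = 5.56

5.56


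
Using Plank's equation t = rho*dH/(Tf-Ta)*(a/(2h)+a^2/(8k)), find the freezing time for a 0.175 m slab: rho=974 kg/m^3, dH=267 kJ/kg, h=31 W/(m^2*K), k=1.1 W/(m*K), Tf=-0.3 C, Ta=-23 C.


dT = -0.3 - (-23) = 22.7 K
term1 = a/(2h) = 0.175/(2*31) = 0.002822580645
term2 = a^2/(8k) = 0.175^2/(8*1.1) = 0.003480113636
t = rho*dH*1000/dT * (term1 + term2)
t = 974*267*1000/22.7 * (0.002822580645 + 0.003480113636)
t = 72206 s

72206


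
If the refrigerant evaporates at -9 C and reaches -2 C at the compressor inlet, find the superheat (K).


Superheat = T_suction - T_evap
Superheat = -2 - (-9)
Superheat = 7 K

7


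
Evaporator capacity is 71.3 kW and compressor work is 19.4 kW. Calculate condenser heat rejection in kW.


Q_cond = Q_evap + W
Q_cond = 71.3 + 19.4
Q_cond = 90.7 kW

90.7


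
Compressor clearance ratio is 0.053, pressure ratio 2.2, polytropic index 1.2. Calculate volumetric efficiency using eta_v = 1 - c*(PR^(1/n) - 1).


PR^(1/n) = 2.2^(1/1.2) = 1.92908886
eta_v = 1 - 0.053 * (1.92908886 - 1)
eta_v = 0.9508

0.9508


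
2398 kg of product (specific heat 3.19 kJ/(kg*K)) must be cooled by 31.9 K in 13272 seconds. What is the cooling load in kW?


Q = m * cp * dT / t
Q = 2398 * 3.19 * 31.9 / 13272
Q = 18.386 kW

18.386


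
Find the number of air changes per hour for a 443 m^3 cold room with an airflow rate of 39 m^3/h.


ACH = flow / volume
ACH = 39 / 443
ACH = 0.088

0.088


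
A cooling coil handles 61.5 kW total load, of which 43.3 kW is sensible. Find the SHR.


SHR = Q_sensible / Q_total
SHR = 43.3 / 61.5
SHR = 0.704

0.704


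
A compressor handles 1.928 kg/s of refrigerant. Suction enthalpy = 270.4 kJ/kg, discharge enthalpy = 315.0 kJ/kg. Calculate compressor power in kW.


dh = 315.0 - 270.4 = 44.6 kJ/kg
W = m_dot * dh = 1.928 * 44.6 = 85.99 kW

85.99


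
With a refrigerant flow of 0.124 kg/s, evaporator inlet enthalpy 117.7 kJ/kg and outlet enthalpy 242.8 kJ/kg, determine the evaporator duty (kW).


dh = 242.8 - 117.7 = 125.1 kJ/kg
Q_evap = m_dot * dh = 0.124 * 125.1
Q_evap = 15.51 kW

15.51


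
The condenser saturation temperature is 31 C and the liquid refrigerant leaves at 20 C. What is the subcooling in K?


Subcooling = T_cond - T_liquid
Subcooling = 31 - 20
Subcooling = 11 K

11


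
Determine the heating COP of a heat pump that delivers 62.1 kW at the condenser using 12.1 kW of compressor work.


COP_hp = Q_cond / W
COP_hp = 62.1 / 12.1
COP_hp = 5.132

5.132


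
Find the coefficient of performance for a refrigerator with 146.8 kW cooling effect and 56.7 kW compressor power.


COP = Q_evap / W
COP = 146.8 / 56.7
COP = 2.589

2.589


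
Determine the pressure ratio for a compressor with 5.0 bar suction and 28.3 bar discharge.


PR = P_high / P_low
PR = 28.3 / 5.0
PR = 5.66

5.66


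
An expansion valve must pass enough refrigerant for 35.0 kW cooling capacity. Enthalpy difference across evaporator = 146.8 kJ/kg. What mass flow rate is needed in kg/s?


m_dot = Q / dh
m_dot = 35.0 / 146.8
m_dot = 0.2384 kg/s

0.2384


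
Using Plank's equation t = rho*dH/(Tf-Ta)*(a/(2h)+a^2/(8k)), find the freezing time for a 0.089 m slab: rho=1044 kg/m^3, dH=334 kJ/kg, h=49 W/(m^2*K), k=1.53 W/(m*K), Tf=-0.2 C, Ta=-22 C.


dT = -0.2 - (-22) = 21.8 K
term1 = a/(2h) = 0.089/(2*49) = 0.0009081632653
term2 = a^2/(8k) = 0.089^2/(8*1.53) = 0.0006471405229
t = rho*dH*1000/dT * (term1 + term2)
t = 1044*334*1000/21.8 * (0.0009081632653 + 0.0006471405229)
t = 24877 s

24877


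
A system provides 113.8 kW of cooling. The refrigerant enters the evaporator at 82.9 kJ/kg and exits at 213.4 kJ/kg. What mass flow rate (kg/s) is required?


dh = 213.4 - 82.9 = 130.5 kJ/kg
m_dot = Q / dh = 113.8 / 130.5 = 0.872 kg/s

0.872


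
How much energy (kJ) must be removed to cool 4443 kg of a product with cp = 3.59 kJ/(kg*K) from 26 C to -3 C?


dT = 26 - (-3) = 29 K
Q = m * cp * dT = 4443 * 3.59 * 29
Q = 462561 kJ

462561


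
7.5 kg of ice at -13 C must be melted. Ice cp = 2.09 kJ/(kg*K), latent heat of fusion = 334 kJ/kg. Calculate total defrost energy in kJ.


Sensible heat = cp * dT = 2.09 * 13 = 27.17 kJ/kg
Total per kg = 27.17 + 334 = 361.17 kJ/kg
Q = m * total = 7.5 * 361.17
Q = 2708.8 kJ

2708.8


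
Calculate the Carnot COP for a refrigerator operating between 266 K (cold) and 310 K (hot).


dT = 310 - 266 = 44 K
COP_carnot = T_cold / dT = 266 / 44
COP_carnot = 6.045

6.045


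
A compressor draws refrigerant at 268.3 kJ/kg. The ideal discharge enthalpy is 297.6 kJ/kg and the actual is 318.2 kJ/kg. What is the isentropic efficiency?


dh_ideal = 297.6 - 268.3 = 29.3 kJ/kg
dh_actual = 318.2 - 268.3 = 49.9 kJ/kg
eta_s = dh_ideal / dh_actual = 29.3 / 49.9
eta_s = 0.5872

0.5872


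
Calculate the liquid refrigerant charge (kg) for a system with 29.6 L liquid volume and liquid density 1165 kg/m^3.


Charge = V * rho / 1000
Charge = 29.6 * 1165 / 1000
Charge = 34.48 kg

34.48


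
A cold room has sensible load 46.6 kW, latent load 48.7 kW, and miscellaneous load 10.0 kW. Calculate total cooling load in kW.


Q_total = Q_s + Q_l + Q_misc
Q_total = 46.6 + 48.7 + 10.0
Q_total = 105.3 kW

105.3


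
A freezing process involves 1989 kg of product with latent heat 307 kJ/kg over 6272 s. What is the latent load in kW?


Q_lat = m * h_fg / t
Q_lat = 1989 * 307 / 6272
Q_lat = 97.36 kW

97.36


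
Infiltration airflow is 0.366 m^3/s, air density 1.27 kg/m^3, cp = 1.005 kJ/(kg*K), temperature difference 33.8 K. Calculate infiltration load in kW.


Q = V_dot * rho * cp * dT
Q = 0.366 * 1.27 * 1.005 * 33.8
Q = 15.789 kW

15.789


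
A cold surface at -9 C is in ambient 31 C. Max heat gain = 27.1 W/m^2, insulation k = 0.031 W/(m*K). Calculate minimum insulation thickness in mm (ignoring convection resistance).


dT = 31 - (-9) = 40 K
thickness = k * dT / q_max * 1000
thickness = 0.031 * 40 / 27.1 * 1000
thickness = 45.8 mm

45.8


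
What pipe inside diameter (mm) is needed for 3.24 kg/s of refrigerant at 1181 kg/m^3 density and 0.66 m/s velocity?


A = m_dot / (rho * v) = 3.24 / (1181 * 0.66) = 0.004156723886 m^2
d = sqrt(4*A/pi) * 1000
d = 72.7 mm

72.7


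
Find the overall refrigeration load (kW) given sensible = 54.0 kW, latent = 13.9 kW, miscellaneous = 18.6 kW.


Q_total = Q_s + Q_l + Q_misc
Q_total = 54.0 + 13.9 + 18.6
Q_total = 86.5 kW

86.5


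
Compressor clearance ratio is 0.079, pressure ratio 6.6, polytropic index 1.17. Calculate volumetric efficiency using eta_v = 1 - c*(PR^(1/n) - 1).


PR^(1/n) = 6.6^(1/1.17) = 5.0172403
eta_v = 1 - 0.079 * (5.0172403 - 1)
eta_v = 0.6826

0.6826


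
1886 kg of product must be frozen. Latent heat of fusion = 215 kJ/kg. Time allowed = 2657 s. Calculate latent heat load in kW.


Q_lat = m * h_fg / t
Q_lat = 1886 * 215 / 2657
Q_lat = 152.61 kW

152.61


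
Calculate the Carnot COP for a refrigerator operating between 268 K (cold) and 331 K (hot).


dT = 331 - 268 = 63 K
COP_carnot = T_cold / dT = 268 / 63
COP_carnot = 4.254

4.254


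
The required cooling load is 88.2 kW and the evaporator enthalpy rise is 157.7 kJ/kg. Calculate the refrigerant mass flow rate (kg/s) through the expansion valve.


m_dot = Q / dh
m_dot = 88.2 / 157.7
m_dot = 0.5593 kg/s

0.5593


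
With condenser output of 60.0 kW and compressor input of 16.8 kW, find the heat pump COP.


COP_hp = Q_cond / W
COP_hp = 60.0 / 16.8
COP_hp = 3.571

3.571


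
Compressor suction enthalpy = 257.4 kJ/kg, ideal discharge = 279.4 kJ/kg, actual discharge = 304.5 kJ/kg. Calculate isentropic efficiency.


dh_ideal = 279.4 - 257.4 = 22.0 kJ/kg
dh_actual = 304.5 - 257.4 = 47.1 kJ/kg
eta_s = dh_ideal / dh_actual = 22.0 / 47.1
eta_s = 0.4671

0.4671


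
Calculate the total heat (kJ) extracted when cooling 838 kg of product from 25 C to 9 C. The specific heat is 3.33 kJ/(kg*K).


dT = 25 - (9) = 16 K
Q = m * cp * dT = 838 * 3.33 * 16
Q = 44649 kJ

44649


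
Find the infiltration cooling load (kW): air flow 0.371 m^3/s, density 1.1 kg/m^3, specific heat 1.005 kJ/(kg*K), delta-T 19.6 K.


Q = V_dot * rho * cp * dT
Q = 0.371 * 1.1 * 1.005 * 19.6
Q = 8.039 kW

8.039


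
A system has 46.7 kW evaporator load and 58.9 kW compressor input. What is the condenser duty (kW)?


Q_cond = Q_evap + W
Q_cond = 46.7 + 58.9
Q_cond = 105.6 kW

105.6


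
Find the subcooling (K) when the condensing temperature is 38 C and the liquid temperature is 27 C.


Subcooling = T_cond - T_liquid
Subcooling = 38 - 27
Subcooling = 11 K

11


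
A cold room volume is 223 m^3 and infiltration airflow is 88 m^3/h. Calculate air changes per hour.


ACH = flow / volume
ACH = 88 / 223
ACH = 0.395

0.395


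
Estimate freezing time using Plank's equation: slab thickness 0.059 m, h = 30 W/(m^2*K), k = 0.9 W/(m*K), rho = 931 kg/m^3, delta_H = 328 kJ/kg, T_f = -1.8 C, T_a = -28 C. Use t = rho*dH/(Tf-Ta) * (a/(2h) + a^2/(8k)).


dT = -1.8 - (-28) = 26.2 K
term1 = a/(2h) = 0.059/(2*30) = 0.0009833333333
term2 = a^2/(8k) = 0.059^2/(8*0.9) = 0.0004834722222
t = rho*dH*1000/dT * (term1 + term2)
t = 931*328*1000/26.2 * (0.0009833333333 + 0.0004834722222)
t = 17096 s

17096


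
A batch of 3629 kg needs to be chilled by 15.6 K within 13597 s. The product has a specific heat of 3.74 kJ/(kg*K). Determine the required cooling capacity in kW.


Q = m * cp * dT / t
Q = 3629 * 3.74 * 15.6 / 13597
Q = 15.572 kW

15.572


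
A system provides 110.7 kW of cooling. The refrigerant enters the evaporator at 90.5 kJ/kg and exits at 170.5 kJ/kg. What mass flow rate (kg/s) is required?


dh = 170.5 - 90.5 = 80.0 kJ/kg
m_dot = Q / dh = 110.7 / 80.0 = 1.3838 kg/s

1.3838


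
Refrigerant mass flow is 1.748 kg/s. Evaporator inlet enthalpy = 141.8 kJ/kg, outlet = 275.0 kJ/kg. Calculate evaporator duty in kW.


dh = 275.0 - 141.8 = 133.2 kJ/kg
Q_evap = m_dot * dh = 1.748 * 133.2
Q_evap = 232.83 kW

232.83


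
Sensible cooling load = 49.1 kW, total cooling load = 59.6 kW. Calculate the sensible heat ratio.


SHR = Q_sensible / Q_total
SHR = 49.1 / 59.6
SHR = 0.824

0.824


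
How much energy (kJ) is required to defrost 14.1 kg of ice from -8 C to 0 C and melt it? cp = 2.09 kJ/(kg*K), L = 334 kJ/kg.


Sensible heat = cp * dT = 2.09 * 8 = 16.72 kJ/kg
Total per kg = 16.72 + 334 = 350.72 kJ/kg
Q = m * total = 14.1 * 350.72
Q = 4945.2 kJ

4945.2


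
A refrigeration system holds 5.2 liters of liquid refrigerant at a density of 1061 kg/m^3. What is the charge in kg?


Charge = V * rho / 1000
Charge = 5.2 * 1061 / 1000
Charge = 5.52 kg

5.52


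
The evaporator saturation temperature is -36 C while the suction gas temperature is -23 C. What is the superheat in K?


Superheat = T_suction - T_evap
Superheat = -23 - (-36)
Superheat = 13 K

13


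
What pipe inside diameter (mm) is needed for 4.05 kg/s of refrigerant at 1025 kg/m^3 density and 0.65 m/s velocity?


A = m_dot / (rho * v) = 4.05 / (1025 * 0.65) = 0.00607879925 m^2
d = sqrt(4*A/pi) * 1000
d = 88.0 mm

88.0


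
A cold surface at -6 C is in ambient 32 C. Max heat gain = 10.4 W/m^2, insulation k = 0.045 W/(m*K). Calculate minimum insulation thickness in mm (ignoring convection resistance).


dT = 32 - (-6) = 38 K
thickness = k * dT / q_max * 1000
thickness = 0.045 * 38 / 10.4 * 1000
thickness = 164.4 mm

164.4


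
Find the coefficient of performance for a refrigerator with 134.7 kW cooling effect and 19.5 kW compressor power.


COP = Q_evap / W
COP = 134.7 / 19.5
COP = 6.908

6.908


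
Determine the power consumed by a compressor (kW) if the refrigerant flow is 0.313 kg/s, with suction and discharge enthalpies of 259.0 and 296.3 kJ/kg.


dh = 296.3 - 259.0 = 37.3 kJ/kg
W = m_dot * dh = 0.313 * 37.3 = 11.67 kW

11.67


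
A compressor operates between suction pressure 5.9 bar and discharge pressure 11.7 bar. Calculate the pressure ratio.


PR = P_high / P_low
PR = 11.7 / 5.9
PR = 1.983

1.983


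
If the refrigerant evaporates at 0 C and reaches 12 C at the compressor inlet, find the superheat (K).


Superheat = T_suction - T_evap
Superheat = 12 - (0)
Superheat = 12 K

12


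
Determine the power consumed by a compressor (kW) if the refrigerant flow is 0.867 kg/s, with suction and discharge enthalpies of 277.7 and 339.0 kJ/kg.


dh = 339.0 - 277.7 = 61.3 kJ/kg
W = m_dot * dh = 0.867 * 61.3 = 53.15 kW

53.15


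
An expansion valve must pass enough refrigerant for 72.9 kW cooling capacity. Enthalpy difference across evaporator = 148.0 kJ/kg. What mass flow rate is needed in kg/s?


m_dot = Q / dh
m_dot = 72.9 / 148.0
m_dot = 0.4926 kg/s

0.4926


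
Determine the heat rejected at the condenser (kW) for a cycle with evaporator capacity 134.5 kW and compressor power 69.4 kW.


Q_cond = Q_evap + W
Q_cond = 134.5 + 69.4
Q_cond = 203.9 kW

203.9


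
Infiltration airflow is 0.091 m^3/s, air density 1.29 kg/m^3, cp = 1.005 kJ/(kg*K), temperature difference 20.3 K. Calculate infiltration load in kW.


Q = V_dot * rho * cp * dT
Q = 0.091 * 1.29 * 1.005 * 20.3
Q = 2.395 kW

2.395


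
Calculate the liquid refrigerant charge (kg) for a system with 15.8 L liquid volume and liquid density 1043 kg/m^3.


Charge = V * rho / 1000
Charge = 15.8 * 1043 / 1000
Charge = 16.48 kg

16.48


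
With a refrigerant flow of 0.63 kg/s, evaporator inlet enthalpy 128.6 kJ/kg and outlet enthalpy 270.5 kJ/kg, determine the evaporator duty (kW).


dh = 270.5 - 128.6 = 141.9 kJ/kg
Q_evap = m_dot * dh = 0.63 * 141.9
Q_evap = 89.4 kW

89.4


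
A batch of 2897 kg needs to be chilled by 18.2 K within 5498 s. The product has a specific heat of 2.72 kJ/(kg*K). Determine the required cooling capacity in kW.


Q = m * cp * dT / t
Q = 2897 * 2.72 * 18.2 / 5498
Q = 26.085 kW

26.085


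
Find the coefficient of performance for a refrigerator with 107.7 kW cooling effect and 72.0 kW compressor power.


COP = Q_evap / W
COP = 107.7 / 72.0
COP = 1.496

1.496


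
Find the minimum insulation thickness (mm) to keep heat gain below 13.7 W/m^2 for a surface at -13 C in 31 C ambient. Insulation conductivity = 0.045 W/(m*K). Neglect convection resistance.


dT = 31 - (-13) = 44 K
thickness = k * dT / q_max * 1000
thickness = 0.045 * 44 / 13.7 * 1000
thickness = 144.5 mm

144.5


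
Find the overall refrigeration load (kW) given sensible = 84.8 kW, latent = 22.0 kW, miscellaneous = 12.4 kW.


Q_total = Q_s + Q_l + Q_misc
Q_total = 84.8 + 22.0 + 12.4
Q_total = 119.2 kW

119.2


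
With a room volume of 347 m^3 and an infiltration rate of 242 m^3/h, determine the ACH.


ACH = flow / volume
ACH = 242 / 347
ACH = 0.697

0.697


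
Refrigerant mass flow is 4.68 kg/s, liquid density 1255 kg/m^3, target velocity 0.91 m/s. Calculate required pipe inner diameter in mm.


A = m_dot / (rho * v) = 4.68 / (1255 * 0.91) = 0.004097894138 m^2
d = sqrt(4*A/pi) * 1000
d = 72.2 mm

72.2


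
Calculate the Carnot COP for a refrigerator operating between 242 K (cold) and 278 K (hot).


dT = 278 - 242 = 36 K
COP_carnot = T_cold / dT = 242 / 36
COP_carnot = 6.722

6.722


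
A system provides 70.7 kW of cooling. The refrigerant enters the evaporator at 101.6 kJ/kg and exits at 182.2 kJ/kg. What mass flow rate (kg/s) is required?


dh = 182.2 - 101.6 = 80.6 kJ/kg
m_dot = Q / dh = 70.7 / 80.6 = 0.8772 kg/s

0.8772


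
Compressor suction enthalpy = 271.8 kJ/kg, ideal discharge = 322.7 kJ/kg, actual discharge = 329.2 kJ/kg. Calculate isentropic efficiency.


dh_ideal = 322.7 - 271.8 = 50.9 kJ/kg
dh_actual = 329.2 - 271.8 = 57.4 kJ/kg
eta_s = dh_ideal / dh_actual = 50.9 / 57.4
eta_s = 0.8868

0.8868


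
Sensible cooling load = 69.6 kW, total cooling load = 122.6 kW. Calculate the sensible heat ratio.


SHR = Q_sensible / Q_total
SHR = 69.6 / 122.6
SHR = 0.568

0.568


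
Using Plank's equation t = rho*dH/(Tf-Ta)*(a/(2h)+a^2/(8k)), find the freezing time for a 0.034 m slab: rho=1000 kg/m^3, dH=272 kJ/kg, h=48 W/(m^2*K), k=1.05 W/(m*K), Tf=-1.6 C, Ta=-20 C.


dT = -1.6 - (-20) = 18.4 K
term1 = a/(2h) = 0.034/(2*48) = 0.0003541666667
term2 = a^2/(8k) = 0.034^2/(8*1.05) = 0.0001376190476
t = rho*dH*1000/dT * (term1 + term2)
t = 1000*272*1000/18.4 * (0.0003541666667 + 0.0001376190476)
t = 7270 s

7270


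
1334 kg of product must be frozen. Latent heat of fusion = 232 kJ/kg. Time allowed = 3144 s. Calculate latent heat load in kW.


Q_lat = m * h_fg / t
Q_lat = 1334 * 232 / 3144
Q_lat = 98.44 kW

98.44


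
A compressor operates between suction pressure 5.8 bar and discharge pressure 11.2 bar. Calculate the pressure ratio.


PR = P_high / P_low
PR = 11.2 / 5.8
PR = 1.931

1.931


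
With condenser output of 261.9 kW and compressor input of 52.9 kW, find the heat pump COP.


COP_hp = Q_cond / W
COP_hp = 261.9 / 52.9
COP_hp = 4.951

4.951


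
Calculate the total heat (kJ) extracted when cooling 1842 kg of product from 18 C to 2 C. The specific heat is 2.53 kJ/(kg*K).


dT = 18 - (2) = 16 K
Q = m * cp * dT = 1842 * 2.53 * 16
Q = 74564 kJ

74564


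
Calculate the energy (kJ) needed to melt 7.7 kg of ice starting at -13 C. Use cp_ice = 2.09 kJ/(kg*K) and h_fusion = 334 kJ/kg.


Sensible heat = cp * dT = 2.09 * 13 = 27.17 kJ/kg
Total per kg = 27.17 + 334 = 361.17 kJ/kg
Q = m * total = 7.7 * 361.17
Q = 2781.0 kJ

2781.0


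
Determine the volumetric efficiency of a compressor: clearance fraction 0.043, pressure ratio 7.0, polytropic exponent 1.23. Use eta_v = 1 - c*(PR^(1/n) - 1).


PR^(1/n) = 7.0^(1/1.23) = 4.86487378
eta_v = 1 - 0.043 * (4.86487378 - 1)
eta_v = 0.8338

0.8338


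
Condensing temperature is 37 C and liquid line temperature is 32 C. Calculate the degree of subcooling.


Subcooling = T_cond - T_liquid
Subcooling = 37 - 32
Subcooling = 5 K

5


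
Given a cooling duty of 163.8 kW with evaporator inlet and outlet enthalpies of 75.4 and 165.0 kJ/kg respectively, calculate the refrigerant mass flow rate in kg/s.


dh = 165.0 - 75.4 = 89.6 kJ/kg
m_dot = Q / dh = 163.8 / 89.6 = 1.8281 kg/s

1.8281


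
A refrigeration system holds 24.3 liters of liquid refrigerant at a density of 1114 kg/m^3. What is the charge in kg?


Charge = V * rho / 1000
Charge = 24.3 * 1114 / 1000
Charge = 27.07 kg

27.07


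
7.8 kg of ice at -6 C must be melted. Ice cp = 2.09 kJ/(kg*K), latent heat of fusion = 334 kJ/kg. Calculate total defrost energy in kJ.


Sensible heat = cp * dT = 2.09 * 6 = 12.54 kJ/kg
Total per kg = 12.54 + 334 = 346.54 kJ/kg
Q = m * total = 7.8 * 346.54
Q = 2703.0 kJ

2703.0


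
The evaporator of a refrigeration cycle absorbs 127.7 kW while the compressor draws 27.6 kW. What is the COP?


COP = Q_evap / W
COP = 127.7 / 27.6
COP = 4.627

4.627
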